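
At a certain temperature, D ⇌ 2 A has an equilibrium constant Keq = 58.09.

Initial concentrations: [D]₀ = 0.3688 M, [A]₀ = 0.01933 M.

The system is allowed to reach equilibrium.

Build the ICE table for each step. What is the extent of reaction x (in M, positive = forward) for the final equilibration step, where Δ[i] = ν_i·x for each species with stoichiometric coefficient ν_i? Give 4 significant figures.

x = 0.3594 M

Q₀ = 0.001013 vs Keq = 58.09 ⇒ Q<K, forward
Step 1:
                   D          A
  I           0.3688    0.01933
  C          -0.3594     0.7188
  E          0.00938     0.7382
  solve Keq expr → x = 0.3594; check Q = 58.09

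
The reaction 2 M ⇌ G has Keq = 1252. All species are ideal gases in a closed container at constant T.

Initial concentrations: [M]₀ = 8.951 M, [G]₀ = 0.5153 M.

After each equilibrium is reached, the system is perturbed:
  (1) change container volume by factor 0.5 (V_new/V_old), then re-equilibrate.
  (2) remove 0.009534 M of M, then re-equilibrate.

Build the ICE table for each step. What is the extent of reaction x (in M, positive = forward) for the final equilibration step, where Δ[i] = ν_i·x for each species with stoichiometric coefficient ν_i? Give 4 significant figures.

Q₀ = 0.006432 vs Keq = 1252 ⇒ Q<K, forward
Step 1:
                    M           G
  I             8.951      0.5153
  C            -8.888       4.444
  E           0.06294       4.959
  solve Keq expr → x = 4.444; check Q = 1252
Then change container volume by factor 0.5 (V_new/V_old).
Step 2:
                    M           G
  I            0.1259       9.919
  C          -0.03679     0.01839
  E           0.08909       9.937
  solve Keq expr → x = 0.01839; check Q = 1252
Then remove 0.009534 M of M.
Step 3:
                    M           G
  I           0.07956       9.937
  C          0.009513   -0.004756
  E           0.08907       9.932
  solve Keq expr → x = -0.004756; check Q = 1252

x = -0.004756 M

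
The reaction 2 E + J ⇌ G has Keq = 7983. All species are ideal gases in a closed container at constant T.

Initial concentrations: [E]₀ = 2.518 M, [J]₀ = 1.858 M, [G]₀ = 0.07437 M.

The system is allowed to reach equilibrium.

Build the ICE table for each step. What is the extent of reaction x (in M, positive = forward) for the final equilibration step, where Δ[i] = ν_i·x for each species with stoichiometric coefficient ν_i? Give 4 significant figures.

Q₀ = 0.006313 vs Keq = 7983 ⇒ Q<K, forward
Step 1:
                  E         J         G
  init        2.518     1.858   0.07437
  Δ          -2.501    -1.251     1.251
  eq        0.01653    0.6073     1.325
  solve Keq expr → x = 1.251; check Q = 7983

x = 1.251 M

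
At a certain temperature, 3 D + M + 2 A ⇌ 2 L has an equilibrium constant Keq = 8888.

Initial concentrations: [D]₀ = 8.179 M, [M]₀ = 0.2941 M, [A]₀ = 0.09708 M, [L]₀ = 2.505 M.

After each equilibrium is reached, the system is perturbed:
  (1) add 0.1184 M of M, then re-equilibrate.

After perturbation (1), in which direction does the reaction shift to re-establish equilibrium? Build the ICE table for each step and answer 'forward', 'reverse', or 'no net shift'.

Direction: forward

Q₀ = 4.138 vs Keq = 8888 ⇒ Q<K, forward
Step 1:
                    D           M           A           L
  Initial       8.179      0.2941     0.09708       2.505
  Change       -0.142    -0.04732    -0.09464     0.09464
  Equil         8.037      0.2468    0.002436         2.6
  solve Keq expr → x = 0.04732; check Q = 8888
Then add 0.1184 M of M.
Step 2:
                    D           M           A           L
  Initial       8.037      0.3652    0.002436         2.6
  Change  -6.4851e-04 -2.1617e-04 -4.3234e-04  4.3234e-04
  Equil         8.036       0.365    0.002004         2.6
  solve Keq expr → x = 2.1617e-04; check Q = 8888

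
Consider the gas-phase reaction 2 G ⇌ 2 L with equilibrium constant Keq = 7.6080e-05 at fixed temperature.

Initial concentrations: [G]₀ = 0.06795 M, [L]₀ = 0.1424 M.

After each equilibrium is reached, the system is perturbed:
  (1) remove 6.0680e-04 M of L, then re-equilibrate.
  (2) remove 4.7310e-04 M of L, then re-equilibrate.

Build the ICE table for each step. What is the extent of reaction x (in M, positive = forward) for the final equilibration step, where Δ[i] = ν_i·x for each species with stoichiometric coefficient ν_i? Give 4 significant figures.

x = 2.3450e-04 M

Q₀ = 4.392 vs Keq = 7.6080e-05 ⇒ Q>K, reverse
Step 1:
                  G         L
  I         0.06795    0.1424
  C          0.1406   -0.1406
  E          0.2085  0.001819
  solve Keq expr → x = -0.07029; check Q = 7.6080e-05
Then remove 6.0680e-04 M of L.
Step 2:
                  G         L
  I          0.2085  0.001212
  C       -6.0155e-04 6.0155e-04
  E          0.2079  0.001814
  solve Keq expr → x = 3.0078e-04; check Q = 7.6080e-05
Then remove 4.7310e-04 M of L.
Step 3:
                  G         L
  I          0.2079  0.001341
  C       -4.6901e-04 4.6901e-04
  E          0.2075   0.00181
  solve Keq expr → x = 2.3450e-04; check Q = 7.6080e-05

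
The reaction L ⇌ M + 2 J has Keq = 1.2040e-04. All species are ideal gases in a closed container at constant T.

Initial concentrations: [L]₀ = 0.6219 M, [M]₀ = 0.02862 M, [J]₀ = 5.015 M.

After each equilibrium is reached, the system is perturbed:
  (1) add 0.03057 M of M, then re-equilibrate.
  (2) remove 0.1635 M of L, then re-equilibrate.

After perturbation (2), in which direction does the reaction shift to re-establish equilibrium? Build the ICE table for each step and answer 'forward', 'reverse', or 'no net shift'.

Direction: reverse

Q₀ = 1.157 vs Keq = 1.2040e-04 ⇒ Q>K, reverse
Step 1:
                    L           M           J
  Initial      0.6219     0.02862       5.015
  Change      0.02862    -0.02862    -0.05723
  Equil        0.6505  3.1865e-06       4.958
  solve Keq expr → x = -0.02862; check Q = 1.2040e-04
Then add 0.03057 M of M.
Step 2:
                    L           M           J
  Initial      0.6505     0.03057       4.958
  Change      0.03057    -0.03057    -0.06114
  Equil        0.6811  3.4201e-06       4.897
  solve Keq expr → x = -0.03057; check Q = 1.2040e-04
Then remove 0.1635 M of L.
Step 3:
                    L           M           J
  Initial      0.5176  3.4201e-06       4.897
  Change   8.2101e-07 -8.2101e-07 -1.6420e-06
  Equil        0.5176  2.5991e-06       4.897
  solve Keq expr → x = -8.2101e-07; check Q = 1.2040e-04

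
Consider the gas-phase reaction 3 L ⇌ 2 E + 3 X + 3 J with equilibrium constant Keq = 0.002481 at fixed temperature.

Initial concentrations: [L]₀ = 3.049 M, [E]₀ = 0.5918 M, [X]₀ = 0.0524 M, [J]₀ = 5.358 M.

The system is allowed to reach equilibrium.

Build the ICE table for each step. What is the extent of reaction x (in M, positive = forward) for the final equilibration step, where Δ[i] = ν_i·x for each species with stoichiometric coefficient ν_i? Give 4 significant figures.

Q₀ = 2.7345e-04 vs Keq = 0.002481 ⇒ Q<K, forward
Step 1:
                   L          E          X          J
  Initial      3.049     0.5918     0.0524      5.358
  Change    -0.05025     0.0335    0.05025    0.05025
  Equil        2.999     0.6253     0.1027      5.408
  solve Keq expr → x = 0.01675; check Q = 0.002481

x = 0.01675 M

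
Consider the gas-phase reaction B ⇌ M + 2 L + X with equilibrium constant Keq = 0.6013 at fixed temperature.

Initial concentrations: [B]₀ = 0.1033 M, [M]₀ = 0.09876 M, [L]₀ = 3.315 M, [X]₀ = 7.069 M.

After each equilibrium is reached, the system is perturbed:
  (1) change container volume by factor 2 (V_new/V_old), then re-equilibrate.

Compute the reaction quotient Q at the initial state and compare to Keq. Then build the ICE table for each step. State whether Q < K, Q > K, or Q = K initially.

Q₀ = 74.27; Q > K (proceeds reverse)

Q₀ = 74.27 vs Keq = 0.6013 ⇒ Q>K, reverse
Step 1:
                   B          M          L          X
  I           0.1033    0.09876      3.315      7.069
  C          0.09699   -0.09699     -0.194   -0.09699
  E           0.2003   0.001773      3.121      6.972
  solve Keq expr → x = -0.09699; check Q = 0.6013
Then change container volume by factor 2 (V_new/V_old).
Step 2:
                   B          M          L          X
  I           0.1001 8.8667e-04      1.561      3.486
  C        -0.005696   0.005696    0.01139   0.005696
  E          0.09445   0.006583      1.572      3.492
  solve Keq expr → x = 0.005696; check Q = 0.6013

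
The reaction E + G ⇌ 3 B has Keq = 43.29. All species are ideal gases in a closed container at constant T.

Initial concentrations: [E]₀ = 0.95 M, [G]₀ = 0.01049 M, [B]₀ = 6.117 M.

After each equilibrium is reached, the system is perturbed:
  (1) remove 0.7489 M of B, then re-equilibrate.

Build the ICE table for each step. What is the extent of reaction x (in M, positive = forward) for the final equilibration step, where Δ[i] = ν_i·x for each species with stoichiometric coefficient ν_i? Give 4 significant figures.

x = 0.1362 M

Q₀ = 2.2968e+04 vs Keq = 43.29 ⇒ Q>K, reverse
Step 1:
                  E         G         B
  init         0.95   0.01049     6.117
  Δ          0.7577    0.7577    -2.273
  eq          1.708    0.7682     3.844
  solve Keq expr → x = -0.7577; check Q = 43.29
Then remove 0.7489 M of B.
Step 2:
                  E         G         B
  init        1.708    0.7682     3.095
  Δ         -0.1362   -0.1362    0.4085
  eq          1.572    0.6321     3.503
  solve Keq expr → x = 0.1362; check Q = 43.29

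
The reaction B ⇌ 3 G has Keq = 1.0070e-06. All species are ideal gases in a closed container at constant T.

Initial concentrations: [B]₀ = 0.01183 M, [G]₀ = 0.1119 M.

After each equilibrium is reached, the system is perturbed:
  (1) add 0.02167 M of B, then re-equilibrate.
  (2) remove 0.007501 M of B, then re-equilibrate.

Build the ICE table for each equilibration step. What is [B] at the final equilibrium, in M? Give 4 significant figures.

Q₀ = 0.1184 vs Keq = 1.0070e-06 ⇒ Q>K, reverse
Step 1:
                    B           G
  init        0.01183      0.1119
  Δ           0.03609     -0.1083
  eq          0.04792    0.003641
  solve Keq expr → x = -0.03609; check Q = 1.0070e-06
Then add 0.02167 M of B.
Step 2:
                    B           G
  init        0.06959    0.003641
  Δ       -1.5966e-04  4.7899e-04
  eq          0.06943     0.00412
  solve Keq expr → x = 1.5966e-04; check Q = 1.0070e-06
Then remove 0.007501 M of B.
Step 3:
                    B           G
  init        0.06193     0.00412
  Δ        5.0988e-05 -1.5296e-04
  eq          0.06198    0.003967
  solve Keq expr → x = -5.0988e-05; check Q = 1.0070e-06

[B]_eq = 0.06198 M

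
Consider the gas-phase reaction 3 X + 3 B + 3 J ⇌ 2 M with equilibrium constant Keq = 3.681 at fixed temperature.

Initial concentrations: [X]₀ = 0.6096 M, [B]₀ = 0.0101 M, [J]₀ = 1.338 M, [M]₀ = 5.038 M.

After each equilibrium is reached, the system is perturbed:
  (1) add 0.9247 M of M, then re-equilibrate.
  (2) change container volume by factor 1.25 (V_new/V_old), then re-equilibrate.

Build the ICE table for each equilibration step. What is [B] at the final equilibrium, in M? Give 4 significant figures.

[B]_eq = 0.7574 M

Q₀ = 4.5399e+07 vs Keq = 3.681 ⇒ Q>K, reverse
Step 1:
                    X           B           J           M
  Initial      0.6096      0.0101       1.338       5.038
  Change       0.6783      0.6783      0.6783     -0.4522
  Equil         1.288      0.6884       2.016       4.586
  solve Keq expr → x = -0.2261; check Q = 3.681
Then add 0.9247 M of M.
Step 2:
                    X           B           J           M
  Initial       1.288      0.6884       2.016        5.51
  Change      0.04466     0.04466     0.04466    -0.02977
  Equil         1.333      0.7331       2.061       5.481
  solve Keq expr → x = -0.01489; check Q = 3.681
Then change container volume by factor 1.25 (V_new/V_old).
Step 3:
                    X           B           J           M
  Initial       1.066      0.5865       1.649       4.385
  Change       0.1709      0.1709      0.1709     -0.1139
  Equil         1.237      0.7574        1.82       4.271
  solve Keq expr → x = -0.05697; check Q = 3.681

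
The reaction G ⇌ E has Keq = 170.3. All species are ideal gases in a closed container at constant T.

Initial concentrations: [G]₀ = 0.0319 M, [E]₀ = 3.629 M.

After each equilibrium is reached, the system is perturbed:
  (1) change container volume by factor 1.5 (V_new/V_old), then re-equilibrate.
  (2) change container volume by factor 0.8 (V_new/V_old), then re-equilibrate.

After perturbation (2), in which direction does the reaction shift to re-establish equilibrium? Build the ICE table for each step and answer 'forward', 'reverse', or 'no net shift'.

Q₀ = 113.8 vs Keq = 170.3 ⇒ Q<K, forward
Step 1:
                   G          E
  I           0.0319      3.629
  C         -0.01053    0.01053
  E          0.02137       3.64
  solve Keq expr → x = 0.01053; check Q = 170.3
Then change container volume by factor 1.5 (V_new/V_old).
Step 2:
                   G          E
  I          0.01425      2.426
  C                0          0
  E          0.01425      2.426
  solve Keq expr → x = 0; check Q = 170.3
Then change container volume by factor 0.8 (V_new/V_old).
Step 3:
                   G          E
  I          0.01781      3.033
  C                0          0
  E          0.01781      3.033
  solve Keq expr → x = 0; check Q = 170.3

Direction: no net shift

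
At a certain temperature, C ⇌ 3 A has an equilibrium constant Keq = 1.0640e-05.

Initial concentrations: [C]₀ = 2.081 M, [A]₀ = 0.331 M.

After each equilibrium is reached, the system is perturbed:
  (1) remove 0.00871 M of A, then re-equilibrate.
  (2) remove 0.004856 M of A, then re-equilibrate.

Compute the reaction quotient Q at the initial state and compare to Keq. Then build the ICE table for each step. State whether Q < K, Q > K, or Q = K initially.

Q₀ = 0.01743 vs Keq = 1.0640e-05 ⇒ Q>K, reverse
Step 1:
                   C          A
  I            2.081      0.331
  C           0.1008    -0.3025
  E            2.182    0.02853
  solve Keq expr → x = -0.1008; check Q = 1.0640e-05
Then remove 0.00871 M of A.
Step 2:
                   C          A
  I            2.182    0.01982
  C        -0.002899   0.008697
  E            2.179    0.02851
  solve Keq expr → x = 0.002899; check Q = 1.0640e-05
Then remove 0.004856 M of A.
Step 3:
                   C          A
  I            2.179    0.02366
  C        -0.001616   0.004849
  E            2.177    0.02851
  solve Keq expr → x = 0.001616; check Q = 1.0640e-05

Q₀ = 0.01743; Q > K (proceeds reverse)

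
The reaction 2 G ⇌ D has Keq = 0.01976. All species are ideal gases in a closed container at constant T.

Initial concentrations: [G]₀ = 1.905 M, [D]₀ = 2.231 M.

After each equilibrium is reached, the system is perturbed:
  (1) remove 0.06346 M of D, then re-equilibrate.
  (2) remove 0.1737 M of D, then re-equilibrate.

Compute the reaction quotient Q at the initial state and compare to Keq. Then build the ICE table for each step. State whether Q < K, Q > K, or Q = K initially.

Q₀ = 0.6148; Q > K (proceeds reverse)

Q₀ = 0.6148 vs Keq = 0.01976 ⇒ Q>K, reverse
Step 1:
                   G          D
  Initial      1.905      2.231
  Change       3.365     -1.682
  Equil         5.27     0.5487
  solve Keq expr → x = -1.682; check Q = 0.01976
Then remove 0.06346 M of D.
Step 2:
                   G          D
  Initial       5.27     0.4852
  Change    -0.08983    0.04491
  Equil         5.18     0.5302
  solve Keq expr → x = 0.04491; check Q = 0.01976
Then remove 0.1737 M of D.
Step 3:
                   G          D
  Initial       5.18     0.3565
  Change     -0.2482     0.1241
  Equil        4.932     0.4806
  solve Keq expr → x = 0.1241; check Q = 0.01976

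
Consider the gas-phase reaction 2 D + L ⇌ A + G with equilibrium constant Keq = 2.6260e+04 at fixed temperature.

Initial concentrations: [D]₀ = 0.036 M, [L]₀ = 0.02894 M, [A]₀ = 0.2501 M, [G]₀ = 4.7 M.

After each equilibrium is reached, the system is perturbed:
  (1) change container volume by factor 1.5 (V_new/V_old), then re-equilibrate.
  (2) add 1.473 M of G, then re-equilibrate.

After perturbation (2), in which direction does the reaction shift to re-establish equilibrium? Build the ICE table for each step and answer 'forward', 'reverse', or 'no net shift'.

Q₀ = 3.1341e+04 vs Keq = 2.6260e+04 ⇒ Q>K, reverse
Step 1:
                  D         L         A         G
  init        0.036   0.02894    0.2501       4.7
  Δ         0.00243  0.001215 -0.001215 -0.001215
  eq        0.03843   0.03015    0.2489     4.699
  solve Keq expr → x = -0.001215; check Q = 2.6260e+04
Then change container volume by factor 1.5 (V_new/V_old).
Step 2:
                  D         L         A         G
  init      0.02562    0.0201    0.1659     3.133
  Δ        0.004083  0.002041 -0.002041 -0.002041
  eq         0.0297   0.02214    0.1639      3.13
  solve Keq expr → x = -0.002041; check Q = 2.6260e+04
Then add 1.473 M of G.
Step 3:
                  D         L         A         G
  init       0.0297   0.02214    0.1639     4.603
  Δ        0.004408  0.002204 -0.002204 -0.002204
  eq        0.03411   0.02435    0.1617     4.601
  solve Keq expr → x = -0.002204; check Q = 2.6260e+04

Direction: reverse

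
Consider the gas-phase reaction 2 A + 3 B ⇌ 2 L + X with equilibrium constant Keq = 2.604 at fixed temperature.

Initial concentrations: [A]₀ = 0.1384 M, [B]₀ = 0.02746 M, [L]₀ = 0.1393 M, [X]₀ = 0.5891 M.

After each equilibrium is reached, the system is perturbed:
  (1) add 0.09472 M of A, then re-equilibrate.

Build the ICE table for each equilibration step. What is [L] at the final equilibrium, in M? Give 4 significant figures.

Q₀ = 2.8822e+04 vs Keq = 2.604 ⇒ Q>K, reverse
Step 1:
                    A           B           L           X
  I            0.1384     0.02746      0.1393      0.5891
  C            0.1001      0.1501     -0.1001    -0.05004
  E            0.2385      0.1776     0.03922      0.5391
  solve Keq expr → x = -0.05004; check Q = 2.604
Then add 0.09472 M of A.
Step 2:
                    A           B           L           X
  I            0.3332      0.1776     0.03922      0.5391
  C         -0.008415    -0.01262    0.008415    0.004208
  E            0.3248       0.165     0.04764      0.5433
  solve Keq expr → x = 0.004208; check Q = 2.604

[L]_eq = 0.04764 M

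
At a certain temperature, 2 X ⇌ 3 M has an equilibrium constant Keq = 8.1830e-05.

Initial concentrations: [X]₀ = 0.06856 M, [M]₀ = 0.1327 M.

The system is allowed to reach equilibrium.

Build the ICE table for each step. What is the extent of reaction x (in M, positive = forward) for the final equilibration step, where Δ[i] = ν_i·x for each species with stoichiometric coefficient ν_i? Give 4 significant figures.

Q₀ = 0.4971 vs Keq = 8.1830e-05 ⇒ Q>K, reverse
Step 1:
                    X           M
  Initial     0.06856      0.1327
  Change      0.08034     -0.1205
  Equil        0.1489      0.0122
  solve Keq expr → x = -0.04017; check Q = 8.1830e-05

x = -0.04017 M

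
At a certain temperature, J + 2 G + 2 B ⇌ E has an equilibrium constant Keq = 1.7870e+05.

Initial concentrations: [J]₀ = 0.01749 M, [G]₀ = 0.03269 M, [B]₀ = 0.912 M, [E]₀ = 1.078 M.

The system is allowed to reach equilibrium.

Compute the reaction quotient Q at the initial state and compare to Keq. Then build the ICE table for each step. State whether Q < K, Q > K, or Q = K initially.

Q₀ = 6.9344e+04 vs Keq = 1.7870e+05 ⇒ Q<K, forward
Step 1:
                   J          G          B          E
  Initial    0.01749    0.03269      0.912      1.078
  Change   -0.004425  -0.008849  -0.008849   0.004425
  Equil      0.01307    0.02384     0.9032      1.082
  solve Keq expr → x = 0.004425; check Q = 1.7870e+05

Q₀ = 6.9344e+04; Q < K (proceeds forward)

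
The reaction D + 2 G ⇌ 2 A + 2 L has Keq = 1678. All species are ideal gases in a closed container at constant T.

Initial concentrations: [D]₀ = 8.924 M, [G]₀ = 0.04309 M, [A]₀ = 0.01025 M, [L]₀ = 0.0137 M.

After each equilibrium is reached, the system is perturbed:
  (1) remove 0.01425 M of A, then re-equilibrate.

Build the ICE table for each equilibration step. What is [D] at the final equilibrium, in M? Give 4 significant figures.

[D]_eq = 8.902 M

Q₀ = 1.1901e-06 vs Keq = 1678 ⇒ Q<K, forward
Step 1:
                    D           G           A           L
  Initial       8.924     0.04309     0.01025      0.0137
  Change     -0.02153    -0.04307     0.04307     0.04307
  Equil         8.902  2.4762e-05     0.05332     0.05677
  solve Keq expr → x = 0.02153; check Q = 1678
Then remove 0.01425 M of A.
Step 2:
                    D           G           A           L
  Initial       8.902  2.4762e-05     0.03907     0.05677
  Change  -3.3066e-06 -6.6131e-06  6.6131e-06  6.6131e-06
  Equil         8.902  1.8149e-05     0.03907     0.05677
  solve Keq expr → x = 3.3066e-06; check Q = 1678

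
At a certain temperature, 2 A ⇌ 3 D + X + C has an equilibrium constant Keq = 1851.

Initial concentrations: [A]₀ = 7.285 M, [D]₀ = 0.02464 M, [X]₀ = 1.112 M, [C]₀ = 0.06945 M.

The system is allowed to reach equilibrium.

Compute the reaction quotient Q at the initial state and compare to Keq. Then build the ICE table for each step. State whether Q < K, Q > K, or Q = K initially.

Q₀ = 2.1769e-08 vs Keq = 1851 ⇒ Q<K, forward
Step 1:
                   A          D          X          C
  I            7.285    0.02464      1.112    0.06945
  C           -5.477      8.216      2.739      2.739
  E            1.808       8.24      3.851      2.808
  solve Keq expr → x = 2.739; check Q = 1851

Q₀ = 2.1769e-08; Q < K (proceeds forward)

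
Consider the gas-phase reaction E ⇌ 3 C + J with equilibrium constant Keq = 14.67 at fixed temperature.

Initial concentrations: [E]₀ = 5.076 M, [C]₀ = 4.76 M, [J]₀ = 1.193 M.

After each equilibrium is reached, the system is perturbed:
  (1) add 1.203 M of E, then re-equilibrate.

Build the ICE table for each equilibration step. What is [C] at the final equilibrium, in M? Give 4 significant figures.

Q₀ = 25.35 vs Keq = 14.67 ⇒ Q>K, reverse
Step 1:
                   E          C          J
  init         5.076       4.76      1.193
  Δ           0.1761    -0.5284    -0.1761
  eq           5.252      4.232      1.017
  solve Keq expr → x = -0.1761; check Q = 14.67
Then add 1.203 M of E.
Step 2:
                   E          C          J
  init         6.455      4.232      1.017
  Δ         -0.06468      0.194    0.06468
  eq            6.39      4.426      1.082
  solve Keq expr → x = 0.06468; check Q = 14.67

[C]_eq = 4.426 M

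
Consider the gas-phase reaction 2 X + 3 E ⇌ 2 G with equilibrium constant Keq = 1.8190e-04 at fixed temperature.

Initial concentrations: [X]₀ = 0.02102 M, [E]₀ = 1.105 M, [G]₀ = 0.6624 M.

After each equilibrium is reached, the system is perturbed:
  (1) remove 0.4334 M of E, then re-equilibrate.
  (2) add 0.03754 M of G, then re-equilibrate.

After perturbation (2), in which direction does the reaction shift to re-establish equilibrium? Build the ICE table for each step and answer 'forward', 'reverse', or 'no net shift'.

Direction: reverse

Q₀ = 736 vs Keq = 1.8190e-04 ⇒ Q>K, reverse
Step 1:
                  X         E         G
  init      0.02102     1.105    0.6624
  Δ          0.6362    0.9543   -0.6362
  eq         0.6572     2.059   0.02619
  solve Keq expr → x = -0.3181; check Q = 1.8190e-04
Then remove 0.4334 M of E.
Step 2:
                  X         E         G
  init       0.6572     1.626   0.02619
  Δ        0.007419   0.01113 -0.007419
  eq         0.6646     1.637   0.01878
  solve Keq expr → x = -0.00371; check Q = 1.8190e-04
Then add 0.03754 M of G.
Step 3:
                  X         E         G
  init       0.6646     1.637   0.05632
  Δ         0.03556   0.05334  -0.03556
  eq         0.7002      1.69   0.02075
  solve Keq expr → x = -0.01778; check Q = 1.8190e-04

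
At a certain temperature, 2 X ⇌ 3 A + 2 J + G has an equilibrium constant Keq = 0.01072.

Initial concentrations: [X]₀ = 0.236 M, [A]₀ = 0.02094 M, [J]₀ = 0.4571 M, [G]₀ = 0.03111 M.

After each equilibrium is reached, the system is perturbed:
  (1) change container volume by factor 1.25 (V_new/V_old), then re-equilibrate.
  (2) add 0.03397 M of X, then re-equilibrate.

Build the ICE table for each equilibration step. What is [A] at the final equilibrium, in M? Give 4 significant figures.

[A]_eq = 0.1882 M

Q₀ = 1.0716e-06 vs Keq = 0.01072 ⇒ Q<K, forward
Step 1:
                    X           A           J           G
  Initial       0.236     0.02094      0.4571     0.03111
  Change      -0.1091      0.1636      0.1091     0.05454
  Equil        0.1269      0.1846      0.5662     0.08565
  solve Keq expr → x = 0.05454; check Q = 0.01072
Then change container volume by factor 1.25 (V_new/V_old).
Step 2:
                    X           A           J           G
  Initial      0.1015      0.1477       0.453     0.06852
  Change     -0.01464     0.02196     0.01464    0.007321
  Equil       0.08689      0.1696      0.4676     0.07584
  solve Keq expr → x = 0.007321; check Q = 0.01072
Then add 0.03397 M of X.
Step 3:
                    X           A           J           G
  Initial      0.1209      0.1696      0.4676     0.07584
  Change     -0.01241     0.01861     0.01241    0.006204
  Equil        0.1084      0.1882        0.48     0.08205
  solve Keq expr → x = 0.006204; check Q = 0.01072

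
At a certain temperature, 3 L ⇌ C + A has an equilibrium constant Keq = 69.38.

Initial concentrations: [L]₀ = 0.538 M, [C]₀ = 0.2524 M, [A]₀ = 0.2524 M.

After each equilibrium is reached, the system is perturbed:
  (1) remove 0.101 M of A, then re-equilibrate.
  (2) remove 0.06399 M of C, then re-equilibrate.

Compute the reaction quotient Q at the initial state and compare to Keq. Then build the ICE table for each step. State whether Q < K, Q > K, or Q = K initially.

Q₀ = 0.4091; Q < K (proceeds forward)

Q₀ = 0.4091 vs Keq = 69.38 ⇒ Q<K, forward
Step 1:
                  L         C         A
  I           0.538    0.2524    0.2524
  C         -0.4084    0.1361    0.1361
  E          0.1296    0.3885    0.3885
  solve Keq expr → x = 0.1361; check Q = 69.38
Then remove 0.101 M of A.
Step 2:
                  L         C         A
  I          0.1296    0.3885    0.2875
  C        -0.01147  0.003823  0.003823
  E          0.1181    0.3924    0.2914
  solve Keq expr → x = 0.003823; check Q = 69.38
Then remove 0.06399 M of C.
Step 3:
                  L         C         A
  I          0.1181    0.3284    0.2914
  C       -0.006301    0.0021    0.0021
  E          0.1118    0.3305    0.2935
  solve Keq expr → x = 0.0021; check Q = 69.38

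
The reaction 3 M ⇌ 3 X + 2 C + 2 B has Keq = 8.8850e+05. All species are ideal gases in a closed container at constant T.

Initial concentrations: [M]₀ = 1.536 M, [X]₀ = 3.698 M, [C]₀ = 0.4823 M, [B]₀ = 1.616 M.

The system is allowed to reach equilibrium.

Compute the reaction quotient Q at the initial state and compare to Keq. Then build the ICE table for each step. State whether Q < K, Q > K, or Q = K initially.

Q₀ = 8.477 vs Keq = 8.8850e+05 ⇒ Q<K, forward
Step 1:
                   M          X          C          B
  I            1.536      3.698     0.4823      1.616
  C            -1.41       1.41     0.9402     0.9402
  E           0.1257      5.108      1.423      2.556
  solve Keq expr → x = 0.4701; check Q = 8.8850e+05

Q₀ = 8.477; Q < K (proceeds forward)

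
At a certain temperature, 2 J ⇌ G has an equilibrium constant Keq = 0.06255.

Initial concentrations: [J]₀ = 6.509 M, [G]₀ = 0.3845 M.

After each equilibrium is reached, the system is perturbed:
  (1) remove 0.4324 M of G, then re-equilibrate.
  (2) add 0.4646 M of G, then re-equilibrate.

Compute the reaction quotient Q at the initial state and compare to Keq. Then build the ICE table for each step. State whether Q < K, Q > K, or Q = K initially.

Q₀ = 0.009075; Q < K (proceeds forward)

Q₀ = 0.009075 vs Keq = 0.06255 ⇒ Q<K, forward
Step 1:
                   J          G
  Initial      6.509     0.3845
  Change      -1.895     0.9473
  Equil        4.614      1.332
  solve Keq expr → x = 0.9473; check Q = 0.06255
Then remove 0.4324 M of G.
Step 2:
                   J          G
  Initial      4.614     0.8994
  Change     -0.4112     0.2056
  Equil        4.203      1.105
  solve Keq expr → x = 0.2056; check Q = 0.06255
Then add 0.4646 M of G.
Step 3:
                   J          G
  Initial      4.203       1.57
  Change       0.441    -0.2205
  Equil        4.644      1.349
  solve Keq expr → x = -0.2205; check Q = 0.06255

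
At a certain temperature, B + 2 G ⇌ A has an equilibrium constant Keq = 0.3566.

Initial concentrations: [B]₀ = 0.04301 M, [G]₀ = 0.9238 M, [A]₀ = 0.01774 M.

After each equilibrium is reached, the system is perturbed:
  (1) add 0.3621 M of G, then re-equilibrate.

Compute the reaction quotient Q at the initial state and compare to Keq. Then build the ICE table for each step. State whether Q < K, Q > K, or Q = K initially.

Q₀ = 0.4833; Q > K (proceeds reverse)

Q₀ = 0.4833 vs Keq = 0.3566 ⇒ Q>K, reverse
Step 1:
                    B           G           A
  init        0.04301      0.9238     0.01774
  Δ          0.003406    0.006811   -0.003406
  eq          0.04642      0.9306     0.01433
  solve Keq expr → x = -0.003406; check Q = 0.3566
Then add 0.3621 M of G.
Step 2:
                    B           G           A
  init        0.04642       1.293     0.01433
  Δ         -0.007997    -0.01599    0.007997
  eq          0.03842       1.277     0.02233
  solve Keq expr → x = 0.007997; check Q = 0.3566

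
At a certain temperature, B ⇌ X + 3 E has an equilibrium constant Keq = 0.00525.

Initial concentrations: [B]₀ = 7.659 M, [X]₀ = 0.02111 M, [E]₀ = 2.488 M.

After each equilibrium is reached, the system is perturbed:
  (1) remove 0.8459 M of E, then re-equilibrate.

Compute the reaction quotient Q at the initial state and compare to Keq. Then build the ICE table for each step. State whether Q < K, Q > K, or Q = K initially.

Q₀ = 0.04245; Q > K (proceeds reverse)

Q₀ = 0.04245 vs Keq = 0.00525 ⇒ Q>K, reverse
Step 1:
                    B           X           E
  I             7.659     0.02111       2.488
  C           0.01831    -0.01831    -0.05493
  E             7.677    0.002798       2.433
  solve Keq expr → x = -0.01831; check Q = 0.00525
Then remove 0.8459 M of E.
Step 2:
                    B           X           E
  I             7.677    0.002798       1.587
  C          -0.00689     0.00689     0.02067
  E              7.67    0.009688       1.608
  solve Keq expr → x = 0.00689; check Q = 0.00525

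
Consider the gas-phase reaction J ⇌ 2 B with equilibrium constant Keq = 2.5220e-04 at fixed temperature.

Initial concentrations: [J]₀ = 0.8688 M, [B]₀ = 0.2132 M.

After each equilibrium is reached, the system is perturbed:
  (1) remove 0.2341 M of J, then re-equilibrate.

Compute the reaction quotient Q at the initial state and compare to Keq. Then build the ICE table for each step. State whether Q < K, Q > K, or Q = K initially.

Q₀ = 0.05232 vs Keq = 2.5220e-04 ⇒ Q>K, reverse
Step 1:
                   J          B
  Initial     0.8688     0.2132
  Change     0.09879    -0.1976
  Equil       0.9676    0.01562
  solve Keq expr → x = -0.09879; check Q = 2.5220e-04
Then remove 0.2341 M of J.
Step 2:
                   J          B
  Initial     0.7335    0.01562
  Change    0.001006  -0.002011
  Equil       0.7345    0.01361
  solve Keq expr → x = -0.001006; check Q = 2.5220e-04

Q₀ = 0.05232; Q > K (proceeds reverse)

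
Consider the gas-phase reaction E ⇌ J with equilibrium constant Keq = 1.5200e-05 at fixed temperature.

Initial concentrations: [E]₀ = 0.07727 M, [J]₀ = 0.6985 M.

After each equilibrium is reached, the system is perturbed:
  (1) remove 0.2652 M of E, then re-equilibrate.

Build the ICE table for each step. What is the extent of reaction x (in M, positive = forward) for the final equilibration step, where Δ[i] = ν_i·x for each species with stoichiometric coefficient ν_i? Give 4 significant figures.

Q₀ = 9.04 vs Keq = 1.5200e-05 ⇒ Q>K, reverse
Step 1:
                    E           J
  I           0.07727      0.6985
  C            0.6985     -0.6985
  E            0.7758  1.1792e-05
  solve Keq expr → x = -0.6985; check Q = 1.5200e-05
Then remove 0.2652 M of E.
Step 2:
                    E           J
  I            0.5106  1.1792e-05
  C        4.0310e-06 -4.0310e-06
  E            0.5106  7.7605e-06
  solve Keq expr → x = -4.0310e-06; check Q = 1.5200e-05

x = -4.0310e-06 M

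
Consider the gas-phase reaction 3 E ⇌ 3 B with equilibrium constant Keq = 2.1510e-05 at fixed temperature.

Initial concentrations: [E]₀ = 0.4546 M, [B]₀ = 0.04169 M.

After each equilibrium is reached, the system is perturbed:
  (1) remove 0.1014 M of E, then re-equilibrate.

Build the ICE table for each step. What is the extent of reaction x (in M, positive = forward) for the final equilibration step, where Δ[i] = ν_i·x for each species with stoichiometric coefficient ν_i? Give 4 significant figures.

x = -9.1457e-04 M

Q₀ = 7.7127e-04 vs Keq = 2.1510e-05 ⇒ Q>K, reverse
Step 1:
                    E           B
  init         0.4546     0.04169
  Δ           0.02826    -0.02826
  eq           0.4829     0.01343
  solve Keq expr → x = -0.00942; check Q = 2.1510e-05
Then remove 0.1014 M of E.
Step 2:
                    E           B
  init         0.3815     0.01343
  Δ          0.002744   -0.002744
  eq           0.3842     0.01069
  solve Keq expr → x = -9.1457e-04; check Q = 2.1510e-05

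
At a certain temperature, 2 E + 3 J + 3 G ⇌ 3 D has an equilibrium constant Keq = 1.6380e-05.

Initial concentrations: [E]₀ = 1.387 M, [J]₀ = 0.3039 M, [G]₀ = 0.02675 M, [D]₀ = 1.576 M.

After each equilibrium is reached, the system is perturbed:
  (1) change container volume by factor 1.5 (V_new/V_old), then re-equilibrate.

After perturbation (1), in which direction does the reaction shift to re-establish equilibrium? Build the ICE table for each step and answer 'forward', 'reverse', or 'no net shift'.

Q₀ = 3.7875e+06 vs Keq = 1.6380e-05 ⇒ Q>K, reverse
Step 1:
                   E          J          G          D
  init         1.387     0.3039    0.02675      1.576
  Δ           0.9722      1.458      1.458     -1.458
  eq           2.359      1.762      1.485     0.1178
  solve Keq expr → x = -0.4861; check Q = 1.6380e-05
Then change container volume by factor 1.5 (V_new/V_old).
Step 2:
                   E          J          G          D
  init         1.573      1.175       0.99    0.07851
  Δ          0.02364    0.03546    0.03546   -0.03546
  eq           1.596       1.21      1.025    0.04305
  solve Keq expr → x = -0.01182; check Q = 1.6380e-05

Direction: reverse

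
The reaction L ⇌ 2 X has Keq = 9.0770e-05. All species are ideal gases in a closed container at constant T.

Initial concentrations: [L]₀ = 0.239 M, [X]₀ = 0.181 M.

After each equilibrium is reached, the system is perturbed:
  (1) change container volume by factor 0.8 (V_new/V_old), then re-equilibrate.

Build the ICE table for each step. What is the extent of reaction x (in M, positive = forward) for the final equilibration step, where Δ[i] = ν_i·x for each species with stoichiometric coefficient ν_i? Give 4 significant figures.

x = -3.5803e-04 M

Q₀ = 0.1371 vs Keq = 9.0770e-05 ⇒ Q>K, reverse
Step 1:
                  L         X
  init        0.239     0.181
  Δ         0.08778   -0.1756
  eq         0.3268  0.005446
  solve Keq expr → x = -0.08778; check Q = 9.0770e-05
Then change container volume by factor 0.8 (V_new/V_old).
Step 2:
                  L         X
  init       0.4085  0.006808
  Δ       3.5803e-04 -7.1605e-04
  eq         0.4088  0.006092
  solve Keq expr → x = -3.5803e-04; check Q = 9.0770e-05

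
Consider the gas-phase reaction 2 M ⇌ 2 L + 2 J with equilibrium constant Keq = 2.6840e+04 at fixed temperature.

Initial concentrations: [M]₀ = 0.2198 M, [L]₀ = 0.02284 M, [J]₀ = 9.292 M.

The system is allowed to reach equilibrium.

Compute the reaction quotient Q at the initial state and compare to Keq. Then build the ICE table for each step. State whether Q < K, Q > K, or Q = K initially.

Q₀ = 0.9323 vs Keq = 2.6840e+04 ⇒ Q<K, forward
Step 1:
                   M          L          J
  Initial     0.2198    0.02284      9.292
  Change     -0.2065     0.2065     0.2065
  Equil       0.0133     0.2293      9.499
  solve Keq expr → x = 0.1033; check Q = 2.6840e+04

Q₀ = 0.9323; Q < K (proceeds forward)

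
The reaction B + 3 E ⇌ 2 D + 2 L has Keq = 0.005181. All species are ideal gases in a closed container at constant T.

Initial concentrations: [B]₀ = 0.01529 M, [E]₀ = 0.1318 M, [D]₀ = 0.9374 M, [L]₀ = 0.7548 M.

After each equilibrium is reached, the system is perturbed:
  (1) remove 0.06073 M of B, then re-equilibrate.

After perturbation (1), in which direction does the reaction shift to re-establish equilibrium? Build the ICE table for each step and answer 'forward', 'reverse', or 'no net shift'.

Direction: reverse

Q₀ = 1.4301e+04 vs Keq = 0.005181 ⇒ Q>K, reverse
Step 1:
                    B           E           D           L
  init        0.01529      0.1318      0.9374      0.7548
  Δ            0.3082      0.9245     -0.6164     -0.6164
  eq           0.3235       1.056       0.321      0.1384
  solve Keq expr → x = -0.3082; check Q = 0.005181
Then remove 0.06073 M of B.
Step 2:
                    B           E           D           L
  init         0.2627       1.056       0.321      0.1384
  Δ           0.00381     0.01143    -0.00762    -0.00762
  eq           0.2665       1.068      0.3134      0.1308
  solve Keq expr → x = -0.00381; check Q = 0.005181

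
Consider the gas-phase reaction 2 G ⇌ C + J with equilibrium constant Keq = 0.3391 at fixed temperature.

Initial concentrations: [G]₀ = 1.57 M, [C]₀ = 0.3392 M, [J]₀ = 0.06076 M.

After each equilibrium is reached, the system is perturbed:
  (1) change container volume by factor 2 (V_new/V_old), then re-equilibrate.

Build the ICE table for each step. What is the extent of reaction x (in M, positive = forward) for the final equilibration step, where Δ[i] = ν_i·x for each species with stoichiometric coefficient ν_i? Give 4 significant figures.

Q₀ = 0.008361 vs Keq = 0.3391 ⇒ Q<K, forward
Step 1:
                  G         C         J
  I            1.57    0.3392   0.06076
  C         -0.6769    0.3384    0.3384
  E          0.8931    0.6776    0.3992
  solve Keq expr → x = 0.3384; check Q = 0.3391
Then change container volume by factor 2 (V_new/V_old).
Step 2:
                  G         C         J
  I          0.4466    0.3388    0.1996
  C               0         0         0
  E          0.4466    0.3388    0.1996
  solve Keq expr → x = 0; check Q = 0.3391

x = 0 M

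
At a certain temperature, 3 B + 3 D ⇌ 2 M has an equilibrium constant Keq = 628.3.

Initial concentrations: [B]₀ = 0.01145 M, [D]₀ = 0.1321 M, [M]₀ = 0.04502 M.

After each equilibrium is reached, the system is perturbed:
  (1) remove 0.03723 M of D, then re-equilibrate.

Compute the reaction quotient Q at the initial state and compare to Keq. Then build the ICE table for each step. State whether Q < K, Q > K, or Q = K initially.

Q₀ = 5.8571e+05; Q > K (proceeds reverse)

Q₀ = 5.8571e+05 vs Keq = 628.3 ⇒ Q>K, reverse
Step 1:
                   B          D          M
  I          0.01145     0.1321    0.04502
  C          0.03825    0.03825    -0.0255
  E           0.0497     0.1703    0.01952
  solve Keq expr → x = -0.01275; check Q = 628.3
Then remove 0.03723 M of D.
Step 2:
                   B          D          M
  I           0.0497     0.1331    0.01952
  C         0.004793   0.004793  -0.003195
  E          0.05449     0.1379    0.01633
  solve Keq expr → x = -0.001598; check Q = 628.3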